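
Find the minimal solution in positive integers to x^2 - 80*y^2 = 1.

(x, y) = (9, 1)

First expand sqrt(80) as a continued fraction. With x_i = (sqrt(80) + m_i)/d_i and (m_0, d_0) = (0, 1): a_0 = floor(sqrt(80)) = 8, since 8^2 = 64 <= 80 < 81 = 9^2.
Iterate m_{i+1} = d_i*a_i - m_i, d_{i+1} = (80 - m_{i+1}^2)/d_i, a_{i+1} = floor((a_0 + m_{i+1})/d_{i+1}):
  m_1 = 1*8 - 0 = 8, d_1 = (80 - 8^2)/1 = 16/1 = 16, a_1 = floor((8 + 8)/16) = 1.
  m_2 = 16*1 - 8 = 8, d_2 = (80 - 8^2)/16 = 16/16 = 1, a_2 = floor((8 + 8)/1) = 16.
  m_3 = 1*16 - 8 = 8, d_3 = (80 - 8^2)/1 = 16/1 = 16: (m_3, d_3) = (m_1, d_1) = (8, 16), so from here the quotients repeat a_1, a_2; the period length is 2.
So sqrt(80) = [8; (1, 16)] with period length k = 2.
k is even, so the fundamental solution of x^2 - 80y^2 = 1 is (p_{k-1}, q_{k-1}) = (p_1, q_1); compute convergents through index 1.
Convergents (p_i = a_i*p_{i-1} + p_{i-2}, q_i = a_i*q_{i-1} + q_{i-2} with p_{-2}=0, p_{-1}=1, q_{-2}=1, q_{-1}=0):
  i=0: a_0=8, p_0 = 8*1 + 0 = 8, q_0 = 8*0 + 1 = 1.
  i=1: a_1=1, p_1 = 1*8 + 1 = 9, q_1 = 1*1 + 0 = 1.
Check: 9^2 - 80*1^2 = 81 - 80 = 1, so (x, y) = (9, 1) solves the equation, and by the theorem it is the least positive solution.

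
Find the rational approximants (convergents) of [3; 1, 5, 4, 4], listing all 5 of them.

3/1, 4/1, 23/6, 96/25, 407/106

Using the convergent recurrence p_i = a_i*p_{i-1} + p_{i-2}, q_i = a_i*q_{i-1} + q_{i-2} with p_{-2}=0, p_{-1}=1, q_{-2}=1, q_{-1}=0:
  i=0: a_0=3, p_0 = 3*1 + 0 = 3, q_0 = 3*0 + 1 = 1.
  i=1: a_1=1, p_1 = 1*3 + 1 = 4, q_1 = 1*1 + 0 = 1.
  i=2: a_2=5, p_2 = 5*4 + 3 = 23, q_2 = 5*1 + 1 = 6.
  i=3: a_3=4, p_3 = 4*23 + 4 = 96, q_3 = 4*6 + 1 = 25.
  i=4: a_4=4, p_4 = 4*96 + 23 = 407, q_4 = 4*25 + 6 = 106.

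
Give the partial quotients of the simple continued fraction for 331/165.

[2; 165]

Run the Euclidean algorithm on 331 and 165; the successive quotients are the partial quotients a_0, a_1, ... (each step inverts the fractional part left over by the previous one):
  331 = 2*165 + 1, so a_0 = 2.
  165 = 165*1 + 0, so a_1 = 165.
The remainder reaches 0 after 2 divisions, so the expansion has 2 partial quotients, read off in order.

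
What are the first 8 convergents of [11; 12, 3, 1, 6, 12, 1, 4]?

Using the convergent recurrence p_i = a_i*p_{i-1} + p_{i-2}, q_i = a_i*q_{i-1} + q_{i-2} with p_{-2}=0, p_{-1}=1, q_{-2}=1, q_{-1}=0:
  i=0: a_0=11, p_0 = 11*1 + 0 = 11, q_0 = 11*0 + 1 = 1.
  i=1: a_1=12, p_1 = 12*11 + 1 = 133, q_1 = 12*1 + 0 = 12.
  i=2: a_2=3, p_2 = 3*133 + 11 = 410, q_2 = 3*12 + 1 = 37.
  i=3: a_3=1, p_3 = 1*410 + 133 = 543, q_3 = 1*37 + 12 = 49.
  i=4: a_4=6, p_4 = 6*543 + 410 = 3668, q_4 = 6*49 + 37 = 331.
  i=5: a_5=12, p_5 = 12*3668 + 543 = 44559, q_5 = 12*331 + 49 = 4021.
  i=6: a_6=1, p_6 = 1*44559 + 3668 = 48227, q_6 = 1*4021 + 331 = 4352.
  i=7: a_7=4, p_7 = 4*48227 + 44559 = 237467, q_7 = 4*4352 + 4021 = 21429.

11/1, 133/12, 410/37, 543/49, 3668/331, 44559/4021, 48227/4352, 237467/21429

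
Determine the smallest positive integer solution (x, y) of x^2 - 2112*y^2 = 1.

(x, y) = (1057, 23)

First expand sqrt(2112) as a continued fraction. With x_i = (sqrt(2112) + m_i)/d_i and (m_0, d_0) = (0, 1): a_0 = floor(sqrt(2112)) = 45, since 45^2 = 2025 <= 2112 < 2116 = 46^2.
Iterate m_{i+1} = d_i*a_i - m_i, d_{i+1} = (2112 - m_{i+1}^2)/d_i, a_{i+1} = floor((a_0 + m_{i+1})/d_{i+1}):
  m_1 = 1*45 - 0 = 45, d_1 = (2112 - 45^2)/1 = 87/1 = 87, a_1 = floor((45 + 45)/87) = 1.
  m_2 = 87*1 - 45 = 42, d_2 = (2112 - 42^2)/87 = 348/87 = 4, a_2 = floor((45 + 42)/4) = 21.
  m_3 = 4*21 - 42 = 42, d_3 = (2112 - 42^2)/4 = 348/4 = 87, a_3 = floor((45 + 42)/87) = 1.
  m_4 = 87*1 - 42 = 45, d_4 = (2112 - 45^2)/87 = 87/87 = 1, a_4 = floor((45 + 45)/1) = 90.
  m_5 = 1*90 - 45 = 45, d_5 = (2112 - 45^2)/1 = 87/1 = 87: (m_5, d_5) = (m_1, d_1) = (45, 87), so from here the quotients repeat a_1, ..., a_4; the period length is 4.
So sqrt(2112) = [45; (1, 21, 1, 90)] with period length k = 4.
k is even, so the fundamental solution of x^2 - 2112y^2 = 1 is (p_{k-1}, q_{k-1}) = (p_3, q_3); compute convergents through index 3.
Convergents (p_i = a_i*p_{i-1} + p_{i-2}, q_i = a_i*q_{i-1} + q_{i-2} with p_{-2}=0, p_{-1}=1, q_{-2}=1, q_{-1}=0):
  i=0: a_0=45, p_0 = 45*1 + 0 = 45, q_0 = 45*0 + 1 = 1.
  i=1: a_1=1, p_1 = 1*45 + 1 = 46, q_1 = 1*1 + 0 = 1.
  i=2: a_2=21, p_2 = 21*46 + 45 = 1011, q_2 = 21*1 + 1 = 22.
  i=3: a_3=1, p_3 = 1*1011 + 46 = 1057, q_3 = 1*22 + 1 = 23.
Check: 1057^2 - 2112*23^2 = 1117249 - 1117248 = 1, so (x, y) = (1057, 23) solves the equation, and by the theorem it is the least positive solution.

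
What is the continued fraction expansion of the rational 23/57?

[0; 2, 2, 11]

Run the Euclidean algorithm on 23 and 57; the successive quotients are the partial quotients a_0, a_1, ... (each step inverts the fractional part left over by the previous one):
  23 = 0*57 + 23, so a_0 = 0.
  57 = 2*23 + 11, so a_1 = 2.
  23 = 2*11 + 1, so a_2 = 2.
  11 = 11*1 + 0, so a_3 = 11.
The remainder reaches 0 after 4 divisions, so the expansion has 4 partial quotients, read off in order.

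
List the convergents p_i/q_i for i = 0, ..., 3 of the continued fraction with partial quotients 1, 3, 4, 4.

1/1, 4/3, 17/13, 72/55

Using the convergent recurrence p_i = a_i*p_{i-1} + p_{i-2}, q_i = a_i*q_{i-1} + q_{i-2} with p_{-2}=0, p_{-1}=1, q_{-2}=1, q_{-1}=0:
  i=0: a_0=1, p_0 = 1*1 + 0 = 1, q_0 = 1*0 + 1 = 1.
  i=1: a_1=3, p_1 = 3*1 + 1 = 4, q_1 = 3*1 + 0 = 3.
  i=2: a_2=4, p_2 = 4*4 + 1 = 17, q_2 = 4*3 + 1 = 13.
  i=3: a_3=4, p_3 = 4*17 + 4 = 72, q_3 = 4*13 + 3 = 55.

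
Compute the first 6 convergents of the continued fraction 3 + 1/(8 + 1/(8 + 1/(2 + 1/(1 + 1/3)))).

Using the convergent recurrence p_i = a_i*p_{i-1} + p_{i-2}, q_i = a_i*q_{i-1} + q_{i-2} with p_{-2}=0, p_{-1}=1, q_{-2}=1, q_{-1}=0:
  i=0: a_0=3, p_0 = 3*1 + 0 = 3, q_0 = 3*0 + 1 = 1.
  i=1: a_1=8, p_1 = 8*3 + 1 = 25, q_1 = 8*1 + 0 = 8.
  i=2: a_2=8, p_2 = 8*25 + 3 = 203, q_2 = 8*8 + 1 = 65.
  i=3: a_3=2, p_3 = 2*203 + 25 = 431, q_3 = 2*65 + 8 = 138.
  i=4: a_4=1, p_4 = 1*431 + 203 = 634, q_4 = 1*138 + 65 = 203.
  i=5: a_5=3, p_5 = 3*634 + 431 = 2333, q_5 = 3*203 + 138 = 747.

3/1, 25/8, 203/65, 431/138, 634/203, 2333/747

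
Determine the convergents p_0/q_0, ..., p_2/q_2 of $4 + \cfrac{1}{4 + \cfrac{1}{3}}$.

Using the convergent recurrence p_i = a_i*p_{i-1} + p_{i-2}, q_i = a_i*q_{i-1} + q_{i-2} with p_{-2}=0, p_{-1}=1, q_{-2}=1, q_{-1}=0:
  i=0: a_0=4, p_0 = 4*1 + 0 = 4, q_0 = 4*0 + 1 = 1.
  i=1: a_1=4, p_1 = 4*4 + 1 = 17, q_1 = 4*1 + 0 = 4.
  i=2: a_2=3, p_2 = 3*17 + 4 = 55, q_2 = 3*4 + 1 = 13.

4/1, 17/4, 55/13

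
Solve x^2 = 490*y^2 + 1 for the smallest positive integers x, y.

(x, y) = (1039681, 46968)

First expand sqrt(490) as a continued fraction. With x_i = (sqrt(490) + m_i)/d_i and (m_0, d_0) = (0, 1): a_0 = floor(sqrt(490)) = 22, since 22^2 = 484 <= 490 < 529 = 23^2.
Iterate m_{i+1} = d_i*a_i - m_i, d_{i+1} = (490 - m_{i+1}^2)/d_i, a_{i+1} = floor((a_0 + m_{i+1})/d_{i+1}):
  m_1 = 1*22 - 0 = 22, d_1 = (490 - 22^2)/1 = 6/1 = 6, a_1 = floor((22 + 22)/6) = 7.
  m_2 = 6*7 - 22 = 20, d_2 = (490 - 20^2)/6 = 90/6 = 15, a_2 = floor((22 + 20)/15) = 2.
  m_3 = 15*2 - 20 = 10, d_3 = (490 - 10^2)/15 = 390/15 = 26, a_3 = floor((22 + 10)/26) = 1.
  m_4 = 26*1 - 10 = 16, d_4 = (490 - 16^2)/26 = 234/26 = 9, a_4 = floor((22 + 16)/9) = 4.
  m_5 = 9*4 - 16 = 20, d_5 = (490 - 20^2)/9 = 90/9 = 10, a_5 = floor((22 + 20)/10) = 4.
  m_6 = 10*4 - 20 = 20, d_6 = (490 - 20^2)/10 = 90/10 = 9, a_6 = floor((22 + 20)/9) = 4.
  m_7 = 9*4 - 20 = 16, d_7 = (490 - 16^2)/9 = 234/9 = 26, a_7 = floor((22 + 16)/26) = 1.
  m_8 = 26*1 - 16 = 10, d_8 = (490 - 10^2)/26 = 390/26 = 15, a_8 = floor((22 + 10)/15) = 2.
  m_9 = 15*2 - 10 = 20, d_9 = (490 - 20^2)/15 = 90/15 = 6, a_9 = floor((22 + 20)/6) = 7.
  m_10 = 6*7 - 20 = 22, d_10 = (490 - 22^2)/6 = 6/6 = 1, a_10 = floor((22 + 22)/1) = 44.
  m_11 = 1*44 - 22 = 22, d_11 = (490 - 22^2)/1 = 6/1 = 6: (m_11, d_11) = (m_1, d_1) = (22, 6), so from here the quotients repeat a_1, ..., a_10; the period length is 10.
So sqrt(490) = [22; (7, 2, 1, 4, 4, 4, 1, 2, 7, 44)] with period length k = 10.
k is even, so the fundamental solution of x^2 - 490y^2 = 1 is (p_{k-1}, q_{k-1}) = (p_9, q_9); compute convergents through index 9.
Convergents (p_i = a_i*p_{i-1} + p_{i-2}, q_i = a_i*q_{i-1} + q_{i-2} with p_{-2}=0, p_{-1}=1, q_{-2}=1, q_{-1}=0):
  i=0: a_0=22, p_0 = 22*1 + 0 = 22, q_0 = 22*0 + 1 = 1.
  i=1: a_1=7, p_1 = 7*22 + 1 = 155, q_1 = 7*1 + 0 = 7.
  i=2: a_2=2, p_2 = 2*155 + 22 = 332, q_2 = 2*7 + 1 = 15.
  i=3: a_3=1, p_3 = 1*332 + 155 = 487, q_3 = 1*15 + 7 = 22.
  i=4: a_4=4, p_4 = 4*487 + 332 = 2280, q_4 = 4*22 + 15 = 103.
  i=5: a_5=4, p_5 = 4*2280 + 487 = 9607, q_5 = 4*103 + 22 = 434.
  i=6: a_6=4, p_6 = 4*9607 + 2280 = 40708, q_6 = 4*434 + 103 = 1839.
  i=7: a_7=1, p_7 = 1*40708 + 9607 = 50315, q_7 = 1*1839 + 434 = 2273.
  i=8: a_8=2, p_8 = 2*50315 + 40708 = 141338, q_8 = 2*2273 + 1839 = 6385.
  i=9: a_9=7, p_9 = 7*141338 + 50315 = 1039681, q_9 = 7*6385 + 2273 = 46968.
Check: 1039681^2 - 490*46968^2 = 1080936581761 - 1080936581760 = 1, so (x, y) = (1039681, 46968) solves the equation, and by the theorem it is the least positive solution.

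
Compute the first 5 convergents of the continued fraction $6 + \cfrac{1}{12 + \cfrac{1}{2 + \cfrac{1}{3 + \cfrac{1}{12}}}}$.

6/1, 73/12, 152/25, 529/87, 6500/1069

Using the convergent recurrence p_i = a_i*p_{i-1} + p_{i-2}, q_i = a_i*q_{i-1} + q_{i-2} with p_{-2}=0, p_{-1}=1, q_{-2}=1, q_{-1}=0:
  i=0: a_0=6, p_0 = 6*1 + 0 = 6, q_0 = 6*0 + 1 = 1.
  i=1: a_1=12, p_1 = 12*6 + 1 = 73, q_1 = 12*1 + 0 = 12.
  i=2: a_2=2, p_2 = 2*73 + 6 = 152, q_2 = 2*12 + 1 = 25.
  i=3: a_3=3, p_3 = 3*152 + 73 = 529, q_3 = 3*25 + 12 = 87.
  i=4: a_4=12, p_4 = 12*529 + 152 = 6500, q_4 = 12*87 + 25 = 1069.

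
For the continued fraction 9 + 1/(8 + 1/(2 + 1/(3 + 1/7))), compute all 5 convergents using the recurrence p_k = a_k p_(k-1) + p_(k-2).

Using the convergent recurrence p_i = a_i*p_{i-1} + p_{i-2}, q_i = a_i*q_{i-1} + q_{i-2} with p_{-2}=0, p_{-1}=1, q_{-2}=1, q_{-1}=0:
  i=0: a_0=9, p_0 = 9*1 + 0 = 9, q_0 = 9*0 + 1 = 1.
  i=1: a_1=8, p_1 = 8*9 + 1 = 73, q_1 = 8*1 + 0 = 8.
  i=2: a_2=2, p_2 = 2*73 + 9 = 155, q_2 = 2*8 + 1 = 17.
  i=3: a_3=3, p_3 = 3*155 + 73 = 538, q_3 = 3*17 + 8 = 59.
  i=4: a_4=7, p_4 = 7*538 + 155 = 3921, q_4 = 7*59 + 17 = 430.

9/1, 73/8, 155/17, 538/59, 3921/430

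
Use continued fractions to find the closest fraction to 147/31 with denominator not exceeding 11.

Expand x = 147/31 as a continued fraction with the Euclidean algorithm:
  147 = 4*31 + 23, so a_0 = 4.
  31 = 1*23 + 8, so a_1 = 1.
  23 = 2*8 + 7, so a_2 = 2.
  8 = 1*7 + 1, so a_3 = 1.
  7 = 7*1 + 0, so a_4 = 7.
so x = [4; 1, 2, 1, 7].
Convergents (p_i = a_i*p_{i-1} + p_{i-2}, q_i = a_i*q_{i-1} + q_{i-2} with p_{-2}=0, p_{-1}=1, q_{-2}=1, q_{-1}=0), until the denominator exceeds 11:
  i=0: a_0=4, p_0 = 4*1 + 0 = 4, q_0 = 4*0 + 1 = 1.
  i=1: a_1=1, p_1 = 1*4 + 1 = 5, q_1 = 1*1 + 0 = 1.
  i=2: a_2=2, p_2 = 2*5 + 4 = 14, q_2 = 2*1 + 1 = 3.
  i=3: a_3=1, p_3 = 1*14 + 5 = 19, q_3 = 1*3 + 1 = 4.
  i=4: a_4=7, p_4 = 7*19 + 14 = 147, q_4 = 7*4 + 3 = 31.
q_4 = 31 > 11, so the last convergent with denominator <= 11 is p_3/q_3 = 19/4.
The closest fraction with denominator <= 11 is either p_3/q_3 or the intermediate fraction (k*p_3 + p_2)/(k*q_3 + q_2) with the largest k >= 1 whose denominator stays <= 11; these approach x as k grows, and every other convergent or intermediate fraction in range is farther away.
Largest k: floor((11 - q_2)/q_3) = floor((11 - 3)/4) = 2.
That gives (2*19 + 14)/(2*4 + 3) = 52/11.
Compare the errors: |x - 19/4| = |147*4 - 19*31|/(31*4) = 1/124, and |x - 52/11| = |147*11 - 52*31|/(31*11) = 5/341.
Cross-multiplying, 1*341 = 341 < 620 = 5*124, so 1/124 is smaller: the convergent 19/4 is closer to x than 52/11.

19/4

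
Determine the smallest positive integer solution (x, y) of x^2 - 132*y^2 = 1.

First expand sqrt(132) as a continued fraction. With x_i = (sqrt(132) + m_i)/d_i and (m_0, d_0) = (0, 1): a_0 = floor(sqrt(132)) = 11, since 11^2 = 121 <= 132 < 144 = 12^2.
Iterate m_{i+1} = d_i*a_i - m_i, d_{i+1} = (132 - m_{i+1}^2)/d_i, a_{i+1} = floor((a_0 + m_{i+1})/d_{i+1}):
  m_1 = 1*11 - 0 = 11, d_1 = (132 - 11^2)/1 = 11/1 = 11, a_1 = floor((11 + 11)/11) = 2.
  m_2 = 11*2 - 11 = 11, d_2 = (132 - 11^2)/11 = 11/11 = 1, a_2 = floor((11 + 11)/1) = 22.
  m_3 = 1*22 - 11 = 11, d_3 = (132 - 11^2)/1 = 11/1 = 11: (m_3, d_3) = (m_1, d_1) = (11, 11), so from here the quotients repeat a_1, a_2; the period length is 2.
So sqrt(132) = [11; (2, 22)] with period length k = 2.
k is even, so the fundamental solution of x^2 - 132y^2 = 1 is (p_{k-1}, q_{k-1}) = (p_1, q_1); compute convergents through index 1.
Convergents (p_i = a_i*p_{i-1} + p_{i-2}, q_i = a_i*q_{i-1} + q_{i-2} with p_{-2}=0, p_{-1}=1, q_{-2}=1, q_{-1}=0):
  i=0: a_0=11, p_0 = 11*1 + 0 = 11, q_0 = 11*0 + 1 = 1.
  i=1: a_1=2, p_1 = 2*11 + 1 = 23, q_1 = 2*1 + 0 = 2.
Check: 23^2 - 132*2^2 = 529 - 528 = 1, so (x, y) = (23, 2) solves the equation, and by the theorem it is the least positive solution.

(x, y) = (23, 2)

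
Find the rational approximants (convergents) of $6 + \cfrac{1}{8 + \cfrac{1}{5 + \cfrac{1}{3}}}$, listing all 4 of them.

6/1, 49/8, 251/41, 802/131

Using the convergent recurrence p_i = a_i*p_{i-1} + p_{i-2}, q_i = a_i*q_{i-1} + q_{i-2} with p_{-2}=0, p_{-1}=1, q_{-2}=1, q_{-1}=0:
  i=0: a_0=6, p_0 = 6*1 + 0 = 6, q_0 = 6*0 + 1 = 1.
  i=1: a_1=8, p_1 = 8*6 + 1 = 49, q_1 = 8*1 + 0 = 8.
  i=2: a_2=5, p_2 = 5*49 + 6 = 251, q_2 = 5*8 + 1 = 41.
  i=3: a_3=3, p_3 = 3*251 + 49 = 802, q_3 = 3*41 + 8 = 131.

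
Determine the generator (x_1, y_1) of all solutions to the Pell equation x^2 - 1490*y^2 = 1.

(x, y) = (74499, 1930)

First expand sqrt(1490) as a continued fraction. With x_i = (sqrt(1490) + m_i)/d_i and (m_0, d_0) = (0, 1): a_0 = floor(sqrt(1490)) = 38, since 38^2 = 1444 <= 1490 < 1521 = 39^2.
Iterate m_{i+1} = d_i*a_i - m_i, d_{i+1} = (1490 - m_{i+1}^2)/d_i, a_{i+1} = floor((a_0 + m_{i+1})/d_{i+1}):
  m_1 = 1*38 - 0 = 38, d_1 = (1490 - 38^2)/1 = 46/1 = 46, a_1 = floor((38 + 38)/46) = 1.
  m_2 = 46*1 - 38 = 8, d_2 = (1490 - 8^2)/46 = 1426/46 = 31, a_2 = floor((38 + 8)/31) = 1.
  m_3 = 31*1 - 8 = 23, d_3 = (1490 - 23^2)/31 = 961/31 = 31, a_3 = floor((38 + 23)/31) = 1.
  m_4 = 31*1 - 23 = 8, d_4 = (1490 - 8^2)/31 = 1426/31 = 46, a_4 = floor((38 + 8)/46) = 1.
  m_5 = 46*1 - 8 = 38, d_5 = (1490 - 38^2)/46 = 46/46 = 1, a_5 = floor((38 + 38)/1) = 76.
  m_6 = 1*76 - 38 = 38, d_6 = (1490 - 38^2)/1 = 46/1 = 46: (m_6, d_6) = (m_1, d_1) = (38, 46), so from here the quotients repeat a_1, ..., a_5; the period length is 5.
So sqrt(1490) = [38; (1, 1, 1, 1, 76)] with period length k = 5.
k is odd, so (p_{k-1}, q_{k-1}) only solves x^2 - 1490y^2 = -1 and the fundamental solution of x^2 - 1490y^2 = 1 is (p_{2k-1}, q_{2k-1}) = (p_9, q_9); compute convergents through index 9, running through the period twice.
Convergents (p_i = a_i*p_{i-1} + p_{i-2}, q_i = a_i*q_{i-1} + q_{i-2} with p_{-2}=0, p_{-1}=1, q_{-2}=1, q_{-1}=0):
  i=0: a_0=38, p_0 = 38*1 + 0 = 38, q_0 = 38*0 + 1 = 1.
  i=1: a_1=1, p_1 = 1*38 + 1 = 39, q_1 = 1*1 + 0 = 1.
  i=2: a_2=1, p_2 = 1*39 + 38 = 77, q_2 = 1*1 + 1 = 2.
  i=3: a_3=1, p_3 = 1*77 + 39 = 116, q_3 = 1*2 + 1 = 3.
  i=4: a_4=1, p_4 = 1*116 + 77 = 193, q_4 = 1*3 + 2 = 5.
  i=5: a_5=76, p_5 = 76*193 + 116 = 14784, q_5 = 76*5 + 3 = 383.
  i=6: a_6=1, p_6 = 1*14784 + 193 = 14977, q_6 = 1*383 + 5 = 388.
  i=7: a_7=1, p_7 = 1*14977 + 14784 = 29761, q_7 = 1*388 + 383 = 771.
  i=8: a_8=1, p_8 = 1*29761 + 14977 = 44738, q_8 = 1*771 + 388 = 1159.
  i=9: a_9=1, p_9 = 1*44738 + 29761 = 74499, q_9 = 1*1159 + 771 = 1930.
Indeed p_4^2 - 1490*q_4^2 = 37249 - 37250 = -1, not +1.
Check: 74499^2 - 1490*1930^2 = 5550101001 - 5550101000 = 1, so (x, y) = (74499, 1930) solves the equation, and by the theorem it is the least positive solution.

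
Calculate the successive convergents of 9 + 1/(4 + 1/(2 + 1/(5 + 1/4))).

9/1, 37/4, 83/9, 452/49, 1891/205

Using the convergent recurrence p_i = a_i*p_{i-1} + p_{i-2}, q_i = a_i*q_{i-1} + q_{i-2} with p_{-2}=0, p_{-1}=1, q_{-2}=1, q_{-1}=0:
  i=0: a_0=9, p_0 = 9*1 + 0 = 9, q_0 = 9*0 + 1 = 1.
  i=1: a_1=4, p_1 = 4*9 + 1 = 37, q_1 = 4*1 + 0 = 4.
  i=2: a_2=2, p_2 = 2*37 + 9 = 83, q_2 = 2*4 + 1 = 9.
  i=3: a_3=5, p_3 = 5*83 + 37 = 452, q_3 = 5*9 + 4 = 49.
  i=4: a_4=4, p_4 = 4*452 + 83 = 1891, q_4 = 4*49 + 9 = 205.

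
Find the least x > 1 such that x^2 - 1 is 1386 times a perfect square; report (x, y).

(x, y) = (21295, 572)

First expand sqrt(1386) as a continued fraction. With x_i = (sqrt(1386) + m_i)/d_i and (m_0, d_0) = (0, 1): a_0 = floor(sqrt(1386)) = 37, since 37^2 = 1369 <= 1386 < 1444 = 38^2.
Iterate m_{i+1} = d_i*a_i - m_i, d_{i+1} = (1386 - m_{i+1}^2)/d_i, a_{i+1} = floor((a_0 + m_{i+1})/d_{i+1}):
  m_1 = 1*37 - 0 = 37, d_1 = (1386 - 37^2)/1 = 17/1 = 17, a_1 = floor((37 + 37)/17) = 4.
  m_2 = 17*4 - 37 = 31, d_2 = (1386 - 31^2)/17 = 425/17 = 25, a_2 = floor((37 + 31)/25) = 2.
  m_3 = 25*2 - 31 = 19, d_3 = (1386 - 19^2)/25 = 1025/25 = 41, a_3 = floor((37 + 19)/41) = 1.
  m_4 = 41*1 - 19 = 22, d_4 = (1386 - 22^2)/41 = 902/41 = 22, a_4 = floor((37 + 22)/22) = 2.
  m_5 = 22*2 - 22 = 22, d_5 = (1386 - 22^2)/22 = 902/22 = 41, a_5 = floor((37 + 22)/41) = 1.
  m_6 = 41*1 - 22 = 19, d_6 = (1386 - 19^2)/41 = 1025/41 = 25, a_6 = floor((37 + 19)/25) = 2.
  m_7 = 25*2 - 19 = 31, d_7 = (1386 - 31^2)/25 = 425/25 = 17, a_7 = floor((37 + 31)/17) = 4.
  m_8 = 17*4 - 31 = 37, d_8 = (1386 - 37^2)/17 = 17/17 = 1, a_8 = floor((37 + 37)/1) = 74.
  m_9 = 1*74 - 37 = 37, d_9 = (1386 - 37^2)/1 = 17/1 = 17: (m_9, d_9) = (m_1, d_1) = (37, 17), so from here the quotients repeat a_1, ..., a_8; the period length is 8.
So sqrt(1386) = [37; (4, 2, 1, 2, 1, 2, 4, 74)] with period length k = 8.
k is even, so the fundamental solution of x^2 - 1386y^2 = 1 is (p_{k-1}, q_{k-1}) = (p_7, q_7); compute convergents through index 7.
Convergents (p_i = a_i*p_{i-1} + p_{i-2}, q_i = a_i*q_{i-1} + q_{i-2} with p_{-2}=0, p_{-1}=1, q_{-2}=1, q_{-1}=0):
  i=0: a_0=37, p_0 = 37*1 + 0 = 37, q_0 = 37*0 + 1 = 1.
  i=1: a_1=4, p_1 = 4*37 + 1 = 149, q_1 = 4*1 + 0 = 4.
  i=2: a_2=2, p_2 = 2*149 + 37 = 335, q_2 = 2*4 + 1 = 9.
  i=3: a_3=1, p_3 = 1*335 + 149 = 484, q_3 = 1*9 + 4 = 13.
  i=4: a_4=2, p_4 = 2*484 + 335 = 1303, q_4 = 2*13 + 9 = 35.
  i=5: a_5=1, p_5 = 1*1303 + 484 = 1787, q_5 = 1*35 + 13 = 48.
  i=6: a_6=2, p_6 = 2*1787 + 1303 = 4877, q_6 = 2*48 + 35 = 131.
  i=7: a_7=4, p_7 = 4*4877 + 1787 = 21295, q_7 = 4*131 + 48 = 572.
Check: 21295^2 - 1386*572^2 = 453477025 - 453477024 = 1, so (x, y) = (21295, 572) solves the equation, and by the theorem it is the least positive solution.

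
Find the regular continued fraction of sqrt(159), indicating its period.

[12; (1, 1, 1, 1, 3, 1, 1, 1, 1, 24)]

Write x_i = (sqrt(159) + m_i)/d_i with (m_0, d_0) = (0, 1). a_0 = floor(sqrt(159)) = 12, since 12^2 = 144 <= 159 < 169 = 13^2.
Iterate m_{i+1} = d_i*a_i - m_i, d_{i+1} = (159 - m_{i+1}^2)/d_i, a_{i+1} = floor((a_0 + m_{i+1})/d_{i+1}):
  m_1 = 1*12 - 0 = 12, d_1 = (159 - 12^2)/1 = 15/1 = 15, a_1 = floor((12 + 12)/15) = 1.
  m_2 = 15*1 - 12 = 3, d_2 = (159 - 3^2)/15 = 150/15 = 10, a_2 = floor((12 + 3)/10) = 1.
  m_3 = 10*1 - 3 = 7, d_3 = (159 - 7^2)/10 = 110/10 = 11, a_3 = floor((12 + 7)/11) = 1.
  m_4 = 11*1 - 7 = 4, d_4 = (159 - 4^2)/11 = 143/11 = 13, a_4 = floor((12 + 4)/13) = 1.
  m_5 = 13*1 - 4 = 9, d_5 = (159 - 9^2)/13 = 78/13 = 6, a_5 = floor((12 + 9)/6) = 3.
  m_6 = 6*3 - 9 = 9, d_6 = (159 - 9^2)/6 = 78/6 = 13, a_6 = floor((12 + 9)/13) = 1.
  m_7 = 13*1 - 9 = 4, d_7 = (159 - 4^2)/13 = 143/13 = 11, a_7 = floor((12 + 4)/11) = 1.
  m_8 = 11*1 - 4 = 7, d_8 = (159 - 7^2)/11 = 110/11 = 10, a_8 = floor((12 + 7)/10) = 1.
  m_9 = 10*1 - 7 = 3, d_9 = (159 - 3^2)/10 = 150/10 = 15, a_9 = floor((12 + 3)/15) = 1.
  m_10 = 15*1 - 3 = 12, d_10 = (159 - 12^2)/15 = 15/15 = 1, a_10 = floor((12 + 12)/1) = 24.
  m_11 = 1*24 - 12 = 12, d_11 = (159 - 12^2)/1 = 15/1 = 15: (m_11, d_11) = (m_1, d_1) = (12, 15), so from here the quotients repeat a_1, ..., a_10; the period length is 10.
Hence the expansion of sqrt(159) is a_0 = 12 followed by the repeating block 1, 1, 1, 1, 3, 1, 1, 1, 1, 24 (period 10).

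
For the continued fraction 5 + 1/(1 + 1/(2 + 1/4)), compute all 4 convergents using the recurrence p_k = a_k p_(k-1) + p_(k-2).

Using the convergent recurrence p_i = a_i*p_{i-1} + p_{i-2}, q_i = a_i*q_{i-1} + q_{i-2} with p_{-2}=0, p_{-1}=1, q_{-2}=1, q_{-1}=0:
  i=0: a_0=5, p_0 = 5*1 + 0 = 5, q_0 = 5*0 + 1 = 1.
  i=1: a_1=1, p_1 = 1*5 + 1 = 6, q_1 = 1*1 + 0 = 1.
  i=2: a_2=2, p_2 = 2*6 + 5 = 17, q_2 = 2*1 + 1 = 3.
  i=3: a_3=4, p_3 = 4*17 + 6 = 74, q_3 = 4*3 + 1 = 13.

5/1, 6/1, 17/3, 74/13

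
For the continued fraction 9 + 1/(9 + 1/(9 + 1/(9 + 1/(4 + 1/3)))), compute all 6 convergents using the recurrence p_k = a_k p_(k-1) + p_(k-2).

9/1, 82/9, 747/82, 6805/747, 27967/3070, 90706/9957

Using the convergent recurrence p_i = a_i*p_{i-1} + p_{i-2}, q_i = a_i*q_{i-1} + q_{i-2} with p_{-2}=0, p_{-1}=1, q_{-2}=1, q_{-1}=0:
  i=0: a_0=9, p_0 = 9*1 + 0 = 9, q_0 = 9*0 + 1 = 1.
  i=1: a_1=9, p_1 = 9*9 + 1 = 82, q_1 = 9*1 + 0 = 9.
  i=2: a_2=9, p_2 = 9*82 + 9 = 747, q_2 = 9*9 + 1 = 82.
  i=3: a_3=9, p_3 = 9*747 + 82 = 6805, q_3 = 9*82 + 9 = 747.
  i=4: a_4=4, p_4 = 4*6805 + 747 = 27967, q_4 = 4*747 + 82 = 3070.
  i=5: a_5=3, p_5 = 3*27967 + 6805 = 90706, q_5 = 3*3070 + 747 = 9957.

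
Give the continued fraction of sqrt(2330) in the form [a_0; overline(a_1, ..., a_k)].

Write x_i = (sqrt(2330) + m_i)/d_i with (m_0, d_0) = (0, 1). a_0 = floor(sqrt(2330)) = 48, since 48^2 = 2304 <= 2330 < 2401 = 49^2.
Iterate m_{i+1} = d_i*a_i - m_i, d_{i+1} = (2330 - m_{i+1}^2)/d_i, a_{i+1} = floor((a_0 + m_{i+1})/d_{i+1}):
  m_1 = 1*48 - 0 = 48, d_1 = (2330 - 48^2)/1 = 26/1 = 26, a_1 = floor((48 + 48)/26) = 3.
  m_2 = 26*3 - 48 = 30, d_2 = (2330 - 30^2)/26 = 1430/26 = 55, a_2 = floor((48 + 30)/55) = 1.
  m_3 = 55*1 - 30 = 25, d_3 = (2330 - 25^2)/55 = 1705/55 = 31, a_3 = floor((48 + 25)/31) = 2.
  m_4 = 31*2 - 25 = 37, d_4 = (2330 - 37^2)/31 = 961/31 = 31, a_4 = floor((48 + 37)/31) = 2.
  m_5 = 31*2 - 37 = 25, d_5 = (2330 - 25^2)/31 = 1705/31 = 55, a_5 = floor((48 + 25)/55) = 1.
  m_6 = 55*1 - 25 = 30, d_6 = (2330 - 30^2)/55 = 1430/55 = 26, a_6 = floor((48 + 30)/26) = 3.
  m_7 = 26*3 - 30 = 48, d_7 = (2330 - 48^2)/26 = 26/26 = 1, a_7 = floor((48 + 48)/1) = 96.
  m_8 = 1*96 - 48 = 48, d_8 = (2330 - 48^2)/1 = 26/1 = 26: (m_8, d_8) = (m_1, d_1) = (48, 26), so from here the quotients repeat a_1, ..., a_7; the period length is 7.
Hence the expansion of sqrt(2330) is a_0 = 48 followed by the repeating block 3, 1, 2, 2, 1, 3, 96 (period 7).

[48; overline(3, 1, 2, 2, 1, 3, 96)]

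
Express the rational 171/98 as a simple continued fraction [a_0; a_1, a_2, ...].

[1; 1, 2, 1, 11, 2]

Run the Euclidean algorithm on 171 and 98; the successive quotients are the partial quotients a_0, a_1, ... (each step inverts the fractional part left over by the previous one):
  171 = 1*98 + 73, so a_0 = 1.
  98 = 1*73 + 25, so a_1 = 1.
  73 = 2*25 + 23, so a_2 = 2.
  25 = 1*23 + 2, so a_3 = 1.
  23 = 11*2 + 1, so a_4 = 11.
  2 = 2*1 + 0, so a_5 = 2.
The remainder reaches 0 after 6 divisions, so the expansion has 6 partial quotients, read off in order.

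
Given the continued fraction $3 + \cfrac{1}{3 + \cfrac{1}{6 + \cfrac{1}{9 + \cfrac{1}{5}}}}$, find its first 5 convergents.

3/1, 10/3, 63/19, 577/174, 2948/889

Using the convergent recurrence p_i = a_i*p_{i-1} + p_{i-2}, q_i = a_i*q_{i-1} + q_{i-2} with p_{-2}=0, p_{-1}=1, q_{-2}=1, q_{-1}=0:
  i=0: a_0=3, p_0 = 3*1 + 0 = 3, q_0 = 3*0 + 1 = 1.
  i=1: a_1=3, p_1 = 3*3 + 1 = 10, q_1 = 3*1 + 0 = 3.
  i=2: a_2=6, p_2 = 6*10 + 3 = 63, q_2 = 6*3 + 1 = 19.
  i=3: a_3=9, p_3 = 9*63 + 10 = 577, q_3 = 9*19 + 3 = 174.
  i=4: a_4=5, p_4 = 5*577 + 63 = 2948, q_4 = 5*174 + 19 = 889.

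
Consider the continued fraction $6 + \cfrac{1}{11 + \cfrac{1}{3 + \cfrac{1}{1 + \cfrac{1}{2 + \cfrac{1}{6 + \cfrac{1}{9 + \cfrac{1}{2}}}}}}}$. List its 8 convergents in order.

Using the convergent recurrence p_i = a_i*p_{i-1} + p_{i-2}, q_i = a_i*q_{i-1} + q_{i-2} with p_{-2}=0, p_{-1}=1, q_{-2}=1, q_{-1}=0:
  i=0: a_0=6, p_0 = 6*1 + 0 = 6, q_0 = 6*0 + 1 = 1.
  i=1: a_1=11, p_1 = 11*6 + 1 = 67, q_1 = 11*1 + 0 = 11.
  i=2: a_2=3, p_2 = 3*67 + 6 = 207, q_2 = 3*11 + 1 = 34.
  i=3: a_3=1, p_3 = 1*207 + 67 = 274, q_3 = 1*34 + 11 = 45.
  i=4: a_4=2, p_4 = 2*274 + 207 = 755, q_4 = 2*45 + 34 = 124.
  i=5: a_5=6, p_5 = 6*755 + 274 = 4804, q_5 = 6*124 + 45 = 789.
  i=6: a_6=9, p_6 = 9*4804 + 755 = 43991, q_6 = 9*789 + 124 = 7225.
  i=7: a_7=2, p_7 = 2*43991 + 4804 = 92786, q_7 = 2*7225 + 789 = 15239.

6/1, 67/11, 207/34, 274/45, 755/124, 4804/789, 43991/7225, 92786/15239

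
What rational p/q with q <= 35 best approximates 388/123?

Expand x = 388/123 as a continued fraction with the Euclidean algorithm:
  388 = 3*123 + 19, so a_0 = 3.
  123 = 6*19 + 9, so a_1 = 6.
  19 = 2*9 + 1, so a_2 = 2.
  9 = 9*1 + 0, so a_3 = 9.
so x = [3; 6, 2, 9].
Convergents (p_i = a_i*p_{i-1} + p_{i-2}, q_i = a_i*q_{i-1} + q_{i-2} with p_{-2}=0, p_{-1}=1, q_{-2}=1, q_{-1}=0), until the denominator exceeds 35:
  i=0: a_0=3, p_0 = 3*1 + 0 = 3, q_0 = 3*0 + 1 = 1.
  i=1: a_1=6, p_1 = 6*3 + 1 = 19, q_1 = 6*1 + 0 = 6.
  i=2: a_2=2, p_2 = 2*19 + 3 = 41, q_2 = 2*6 + 1 = 13.
  i=3: a_3=9, p_3 = 9*41 + 19 = 388, q_3 = 9*13 + 6 = 123.
q_3 = 123 > 35, so the last convergent with denominator <= 35 is p_2/q_2 = 41/13.
The closest fraction with denominator <= 35 is either p_2/q_2 or the intermediate fraction (k*p_2 + p_1)/(k*q_2 + q_1) with the largest k >= 1 whose denominator stays <= 35; these approach x as k grows, and every other convergent or intermediate fraction in range is farther away.
Largest k: floor((35 - q_1)/q_2) = floor((35 - 6)/13) = 2.
That gives (2*41 + 19)/(2*13 + 6) = 101/32.
Compare the errors: |x - 41/13| = |388*13 - 41*123|/(123*13) = 1/1599, and |x - 101/32| = |388*32 - 101*123|/(123*32) = 7/3936.
Cross-multiplying, 1*3936 = 3936 < 11193 = 7*1599, so 1/1599 is smaller: the convergent 41/13 is closer to x than 101/32.

41/13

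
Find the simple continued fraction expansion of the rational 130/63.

[2; 15, 1, 3]

Run the Euclidean algorithm on 130 and 63; the successive quotients are the partial quotients a_0, a_1, ... (each step inverts the fractional part left over by the previous one):
  130 = 2*63 + 4, so a_0 = 2.
  63 = 15*4 + 3, so a_1 = 15.
  4 = 1*3 + 1, so a_2 = 1.
  3 = 3*1 + 0, so a_3 = 3.
The remainder reaches 0 after 4 divisions, so the expansion has 4 partial quotients, read off in order.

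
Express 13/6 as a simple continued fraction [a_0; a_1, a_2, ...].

[2; 6]

Run the Euclidean algorithm on 13 and 6; the successive quotients are the partial quotients a_0, a_1, ... (each step inverts the fractional part left over by the previous one):
  13 = 2*6 + 1, so a_0 = 2.
  6 = 6*1 + 0, so a_1 = 6.
The remainder reaches 0 after 2 divisions, so the expansion has 2 partial quotients, read off in order.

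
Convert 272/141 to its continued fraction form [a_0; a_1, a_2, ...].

Run the Euclidean algorithm on 272 and 141; the successive quotients are the partial quotients a_0, a_1, ... (each step inverts the fractional part left over by the previous one):
  272 = 1*141 + 131, so a_0 = 1.
  141 = 1*131 + 10, so a_1 = 1.
  131 = 13*10 + 1, so a_2 = 13.
  10 = 10*1 + 0, so a_3 = 10.
The remainder reaches 0 after 4 divisions, so the expansion has 4 partial quotients, read off in order.

[1; 1, 13, 10]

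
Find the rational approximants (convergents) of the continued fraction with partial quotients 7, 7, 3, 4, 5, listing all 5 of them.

Using the convergent recurrence p_i = a_i*p_{i-1} + p_{i-2}, q_i = a_i*q_{i-1} + q_{i-2} with p_{-2}=0, p_{-1}=1, q_{-2}=1, q_{-1}=0:
  i=0: a_0=7, p_0 = 7*1 + 0 = 7, q_0 = 7*0 + 1 = 1.
  i=1: a_1=7, p_1 = 7*7 + 1 = 50, q_1 = 7*1 + 0 = 7.
  i=2: a_2=3, p_2 = 3*50 + 7 = 157, q_2 = 3*7 + 1 = 22.
  i=3: a_3=4, p_3 = 4*157 + 50 = 678, q_3 = 4*22 + 7 = 95.
  i=4: a_4=5, p_4 = 5*678 + 157 = 3547, q_4 = 5*95 + 22 = 497.

7/1, 50/7, 157/22, 678/95, 3547/497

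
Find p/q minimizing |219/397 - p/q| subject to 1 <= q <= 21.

11/20

Expand x = 219/397 as a continued fraction with the Euclidean algorithm:
  219 = 0*397 + 219, so a_0 = 0.
  397 = 1*219 + 178, so a_1 = 1.
  219 = 1*178 + 41, so a_2 = 1.
  178 = 4*41 + 14, so a_3 = 4.
  41 = 2*14 + 13, so a_4 = 2.
  14 = 1*13 + 1, so a_5 = 1.
  13 = 13*1 + 0, so a_6 = 13.
so x = [0; 1, 1, 4, 2, 1, 13].
Convergents (p_i = a_i*p_{i-1} + p_{i-2}, q_i = a_i*q_{i-1} + q_{i-2} with p_{-2}=0, p_{-1}=1, q_{-2}=1, q_{-1}=0), until the denominator exceeds 21:
  i=0: a_0=0, p_0 = 0*1 + 0 = 0, q_0 = 0*0 + 1 = 1.
  i=1: a_1=1, p_1 = 1*0 + 1 = 1, q_1 = 1*1 + 0 = 1.
  i=2: a_2=1, p_2 = 1*1 + 0 = 1, q_2 = 1*1 + 1 = 2.
  i=3: a_3=4, p_3 = 4*1 + 1 = 5, q_3 = 4*2 + 1 = 9.
  i=4: a_4=2, p_4 = 2*5 + 1 = 11, q_4 = 2*9 + 2 = 20.
  i=5: a_5=1, p_5 = 1*11 + 5 = 16, q_5 = 1*20 + 9 = 29.
q_5 = 29 > 21, so the last convergent with denominator <= 21 is p_4/q_4 = 11/20.
The closest fraction with denominator <= 21 is either p_4/q_4 or the intermediate fraction (k*p_4 + p_3)/(k*q_4 + q_3) with the largest k >= 1 whose denominator stays <= 21; these approach x as k grows, and every other convergent or intermediate fraction in range is farther away.
Largest k: floor((21 - q_3)/q_4) = floor((21 - 9)/20) = 0.
Since k = 0, no intermediate fraction beyond p_4/q_4 has denominator <= 21, so the convergent 11/20 is the closest (its error is |219*20 - 11*397|/(397*20) = 13/7940).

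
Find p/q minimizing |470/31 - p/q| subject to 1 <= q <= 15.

91/6

Expand x = 470/31 as a continued fraction with the Euclidean algorithm:
  470 = 15*31 + 5, so a_0 = 15.
  31 = 6*5 + 1, so a_1 = 6.
  5 = 5*1 + 0, so a_2 = 5.
so x = [15; 6, 5].
Convergents (p_i = a_i*p_{i-1} + p_{i-2}, q_i = a_i*q_{i-1} + q_{i-2} with p_{-2}=0, p_{-1}=1, q_{-2}=1, q_{-1}=0), until the denominator exceeds 15:
  i=0: a_0=15, p_0 = 15*1 + 0 = 15, q_0 = 15*0 + 1 = 1.
  i=1: a_1=6, p_1 = 6*15 + 1 = 91, q_1 = 6*1 + 0 = 6.
  i=2: a_2=5, p_2 = 5*91 + 15 = 470, q_2 = 5*6 + 1 = 31.
q_2 = 31 > 15, so the last convergent with denominator <= 15 is p_1/q_1 = 91/6.
The closest fraction with denominator <= 15 is either p_1/q_1 or the intermediate fraction (k*p_1 + p_0)/(k*q_1 + q_0) with the largest k >= 1 whose denominator stays <= 15; these approach x as k grows, and every other convergent or intermediate fraction in range is farther away.
Largest k: floor((15 - q_0)/q_1) = floor((15 - 1)/6) = 2.
That gives (2*91 + 15)/(2*6 + 1) = 197/13.
Compare the errors: |x - 91/6| = |470*6 - 91*31|/(31*6) = 1/186, and |x - 197/13| = |470*13 - 197*31|/(31*13) = 3/403.
Cross-multiplying, 1*403 = 403 < 558 = 3*186, so 1/186 is smaller: the convergent 91/6 is closer to x than 197/13.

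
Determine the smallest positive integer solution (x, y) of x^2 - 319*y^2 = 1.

First expand sqrt(319) as a continued fraction. With x_i = (sqrt(319) + m_i)/d_i and (m_0, d_0) = (0, 1): a_0 = floor(sqrt(319)) = 17, since 17^2 = 289 <= 319 < 324 = 18^2.
Iterate m_{i+1} = d_i*a_i - m_i, d_{i+1} = (319 - m_{i+1}^2)/d_i, a_{i+1} = floor((a_0 + m_{i+1})/d_{i+1}):
  m_1 = 1*17 - 0 = 17, d_1 = (319 - 17^2)/1 = 30/1 = 30, a_1 = floor((17 + 17)/30) = 1.
  m_2 = 30*1 - 17 = 13, d_2 = (319 - 13^2)/30 = 150/30 = 5, a_2 = floor((17 + 13)/5) = 6.
  m_3 = 5*6 - 13 = 17, d_3 = (319 - 17^2)/5 = 30/5 = 6, a_3 = floor((17 + 17)/6) = 5.
  m_4 = 6*5 - 17 = 13, d_4 = (319 - 13^2)/6 = 150/6 = 25, a_4 = floor((17 + 13)/25) = 1.
  m_5 = 25*1 - 13 = 12, d_5 = (319 - 12^2)/25 = 175/25 = 7, a_5 = floor((17 + 12)/7) = 4.
  m_6 = 7*4 - 12 = 16, d_6 = (319 - 16^2)/7 = 63/7 = 9, a_6 = floor((17 + 16)/9) = 3.
  m_7 = 9*3 - 16 = 11, d_7 = (319 - 11^2)/9 = 198/9 = 22, a_7 = floor((17 + 11)/22) = 1.
  m_8 = 22*1 - 11 = 11, d_8 = (319 - 11^2)/22 = 198/22 = 9, a_8 = floor((17 + 11)/9) = 3.
  m_9 = 9*3 - 11 = 16, d_9 = (319 - 16^2)/9 = 63/9 = 7, a_9 = floor((17 + 16)/7) = 4.
  m_10 = 7*4 - 16 = 12, d_10 = (319 - 12^2)/7 = 175/7 = 25, a_10 = floor((17 + 12)/25) = 1.
  m_11 = 25*1 - 12 = 13, d_11 = (319 - 13^2)/25 = 150/25 = 6, a_11 = floor((17 + 13)/6) = 5.
  m_12 = 6*5 - 13 = 17, d_12 = (319 - 17^2)/6 = 30/6 = 5, a_12 = floor((17 + 17)/5) = 6.
  m_13 = 5*6 - 17 = 13, d_13 = (319 - 13^2)/5 = 150/5 = 30, a_13 = floor((17 + 13)/30) = 1.
  m_14 = 30*1 - 13 = 17, d_14 = (319 - 17^2)/30 = 30/30 = 1, a_14 = floor((17 + 17)/1) = 34.
  m_15 = 1*34 - 17 = 17, d_15 = (319 - 17^2)/1 = 30/1 = 30: (m_15, d_15) = (m_1, d_1) = (17, 30), so from here the quotients repeat a_1, ..., a_14; the period length is 14.
So sqrt(319) = [17; (1, 6, 5, 1, 4, 3, 1, 3, 4, 1, 5, 6, 1, 34)] with period length k = 14.
k is even, so the fundamental solution of x^2 - 319y^2 = 1 is (p_{k-1}, q_{k-1}) = (p_13, q_13); compute convergents through index 13.
Convergents (p_i = a_i*p_{i-1} + p_{i-2}, q_i = a_i*q_{i-1} + q_{i-2} with p_{-2}=0, p_{-1}=1, q_{-2}=1, q_{-1}=0):
  i=0: a_0=17, p_0 = 17*1 + 0 = 17, q_0 = 17*0 + 1 = 1.
  i=1: a_1=1, p_1 = 1*17 + 1 = 18, q_1 = 1*1 + 0 = 1.
  i=2: a_2=6, p_2 = 6*18 + 17 = 125, q_2 = 6*1 + 1 = 7.
  i=3: a_3=5, p_3 = 5*125 + 18 = 643, q_3 = 5*7 + 1 = 36.
  i=4: a_4=1, p_4 = 1*643 + 125 = 768, q_4 = 1*36 + 7 = 43.
  i=5: a_5=4, p_5 = 4*768 + 643 = 3715, q_5 = 4*43 + 36 = 208.
  i=6: a_6=3, p_6 = 3*3715 + 768 = 11913, q_6 = 3*208 + 43 = 667.
  i=7: a_7=1, p_7 = 1*11913 + 3715 = 15628, q_7 = 1*667 + 208 = 875.
  i=8: a_8=3, p_8 = 3*15628 + 11913 = 58797, q_8 = 3*875 + 667 = 3292.
  i=9: a_9=4, p_9 = 4*58797 + 15628 = 250816, q_9 = 4*3292 + 875 = 14043.
  i=10: a_10=1, p_10 = 1*250816 + 58797 = 309613, q_10 = 1*14043 + 3292 = 17335.
  i=11: a_11=5, p_11 = 5*309613 + 250816 = 1798881, q_11 = 5*17335 + 14043 = 100718.
  i=12: a_12=6, p_12 = 6*1798881 + 309613 = 11102899, q_12 = 6*100718 + 17335 = 621643.
  i=13: a_13=1, p_13 = 1*11102899 + 1798881 = 12901780, q_13 = 1*621643 + 100718 = 722361.
Check: 12901780^2 - 319*722361^2 = 166455927168400 - 166455927168399 = 1, so (x, y) = (12901780, 722361) solves the equation, and by the theorem it is the least positive solution.

(x, y) = (12901780, 722361)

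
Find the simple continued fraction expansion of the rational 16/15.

Run the Euclidean algorithm on 16 and 15; the successive quotients are the partial quotients a_0, a_1, ... (each step inverts the fractional part left over by the previous one):
  16 = 1*15 + 1, so a_0 = 1.
  15 = 15*1 + 0, so a_1 = 15.
The remainder reaches 0 after 2 divisions, so the expansion has 2 partial quotients, read off in order.

[1; 15]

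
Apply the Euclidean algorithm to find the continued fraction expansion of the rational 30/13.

Run the Euclidean algorithm on 30 and 13; the successive quotients are the partial quotients a_0, a_1, ... (each step inverts the fractional part left over by the previous one):
  30 = 2*13 + 4, so a_0 = 2.
  13 = 3*4 + 1, so a_1 = 3.
  4 = 4*1 + 0, so a_2 = 4.
The remainder reaches 0 after 3 divisions, so the expansion has 3 partial quotients, read off in order.

[2; 3, 4]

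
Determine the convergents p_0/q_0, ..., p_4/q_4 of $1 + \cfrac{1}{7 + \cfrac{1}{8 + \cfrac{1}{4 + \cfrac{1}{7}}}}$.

Using the convergent recurrence p_i = a_i*p_{i-1} + p_{i-2}, q_i = a_i*q_{i-1} + q_{i-2} with p_{-2}=0, p_{-1}=1, q_{-2}=1, q_{-1}=0:
  i=0: a_0=1, p_0 = 1*1 + 0 = 1, q_0 = 1*0 + 1 = 1.
  i=1: a_1=7, p_1 = 7*1 + 1 = 8, q_1 = 7*1 + 0 = 7.
  i=2: a_2=8, p_2 = 8*8 + 1 = 65, q_2 = 8*7 + 1 = 57.
  i=3: a_3=4, p_3 = 4*65 + 8 = 268, q_3 = 4*57 + 7 = 235.
  i=4: a_4=7, p_4 = 7*268 + 65 = 1941, q_4 = 7*235 + 57 = 1702.

1/1, 8/7, 65/57, 268/235, 1941/1702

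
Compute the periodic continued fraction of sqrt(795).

[28; (5, 9, 5, 56)]

Write x_i = (sqrt(795) + m_i)/d_i with (m_0, d_0) = (0, 1). a_0 = floor(sqrt(795)) = 28, since 28^2 = 784 <= 795 < 841 = 29^2.
Iterate m_{i+1} = d_i*a_i - m_i, d_{i+1} = (795 - m_{i+1}^2)/d_i, a_{i+1} = floor((a_0 + m_{i+1})/d_{i+1}):
  m_1 = 1*28 - 0 = 28, d_1 = (795 - 28^2)/1 = 11/1 = 11, a_1 = floor((28 + 28)/11) = 5.
  m_2 = 11*5 - 28 = 27, d_2 = (795 - 27^2)/11 = 66/11 = 6, a_2 = floor((28 + 27)/6) = 9.
  m_3 = 6*9 - 27 = 27, d_3 = (795 - 27^2)/6 = 66/6 = 11, a_3 = floor((28 + 27)/11) = 5.
  m_4 = 11*5 - 27 = 28, d_4 = (795 - 28^2)/11 = 11/11 = 1, a_4 = floor((28 + 28)/1) = 56.
  m_5 = 1*56 - 28 = 28, d_5 = (795 - 28^2)/1 = 11/1 = 11: (m_5, d_5) = (m_1, d_1) = (28, 11), so from here the quotients repeat a_1, ..., a_4; the period length is 4.
Hence the expansion of sqrt(795) is a_0 = 28 followed by the repeating block 5, 9, 5, 56 (period 4).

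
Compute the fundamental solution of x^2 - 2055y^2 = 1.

(x, y) = (136, 3)

First expand sqrt(2055) as a continued fraction. With x_i = (sqrt(2055) + m_i)/d_i and (m_0, d_0) = (0, 1): a_0 = floor(sqrt(2055)) = 45, since 45^2 = 2025 <= 2055 < 2116 = 46^2.
Iterate m_{i+1} = d_i*a_i - m_i, d_{i+1} = (2055 - m_{i+1}^2)/d_i, a_{i+1} = floor((a_0 + m_{i+1})/d_{i+1}):
  m_1 = 1*45 - 0 = 45, d_1 = (2055 - 45^2)/1 = 30/1 = 30, a_1 = floor((45 + 45)/30) = 3.
  m_2 = 30*3 - 45 = 45, d_2 = (2055 - 45^2)/30 = 30/30 = 1, a_2 = floor((45 + 45)/1) = 90.
  m_3 = 1*90 - 45 = 45, d_3 = (2055 - 45^2)/1 = 30/1 = 30: (m_3, d_3) = (m_1, d_1) = (45, 30), so from here the quotients repeat a_1, a_2; the period length is 2.
So sqrt(2055) = [45; (3, 90)] with period length k = 2.
k is even, so the fundamental solution of x^2 - 2055y^2 = 1 is (p_{k-1}, q_{k-1}) = (p_1, q_1); compute convergents through index 1.
Convergents (p_i = a_i*p_{i-1} + p_{i-2}, q_i = a_i*q_{i-1} + q_{i-2} with p_{-2}=0, p_{-1}=1, q_{-2}=1, q_{-1}=0):
  i=0: a_0=45, p_0 = 45*1 + 0 = 45, q_0 = 45*0 + 1 = 1.
  i=1: a_1=3, p_1 = 3*45 + 1 = 136, q_1 = 3*1 + 0 = 3.
Check: 136^2 - 2055*3^2 = 18496 - 18495 = 1, so (x, y) = (136, 3) solves the equation, and by the theorem it is the least positive solution.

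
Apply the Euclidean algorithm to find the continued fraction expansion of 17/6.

[2; 1, 5]

Run the Euclidean algorithm on 17 and 6; the successive quotients are the partial quotients a_0, a_1, ... (each step inverts the fractional part left over by the previous one):
  17 = 2*6 + 5, so a_0 = 2.
  6 = 1*5 + 1, so a_1 = 1.
  5 = 5*1 + 0, so a_2 = 5.
The remainder reaches 0 after 3 divisions, so the expansion has 3 partial quotients, read off in order.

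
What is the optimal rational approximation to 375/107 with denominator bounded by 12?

Expand x = 375/107 as a continued fraction with the Euclidean algorithm:
  375 = 3*107 + 54, so a_0 = 3.
  107 = 1*54 + 53, so a_1 = 1.
  54 = 1*53 + 1, so a_2 = 1.
  53 = 53*1 + 0, so a_3 = 53.
so x = [3; 1, 1, 53].
Convergents (p_i = a_i*p_{i-1} + p_{i-2}, q_i = a_i*q_{i-1} + q_{i-2} with p_{-2}=0, p_{-1}=1, q_{-2}=1, q_{-1}=0), until the denominator exceeds 12:
  i=0: a_0=3, p_0 = 3*1 + 0 = 3, q_0 = 3*0 + 1 = 1.
  i=1: a_1=1, p_1 = 1*3 + 1 = 4, q_1 = 1*1 + 0 = 1.
  i=2: a_2=1, p_2 = 1*4 + 3 = 7, q_2 = 1*1 + 1 = 2.
  i=3: a_3=53, p_3 = 53*7 + 4 = 375, q_3 = 53*2 + 1 = 107.
q_3 = 107 > 12, so the last convergent with denominator <= 12 is p_2/q_2 = 7/2.
The closest fraction with denominator <= 12 is either p_2/q_2 or the intermediate fraction (k*p_2 + p_1)/(k*q_2 + q_1) with the largest k >= 1 whose denominator stays <= 12; these approach x as k grows, and every other convergent or intermediate fraction in range is farther away.
Largest k: floor((12 - q_1)/q_2) = floor((12 - 1)/2) = 5.
That gives (5*7 + 4)/(5*2 + 1) = 39/11.
Compare the errors: |x - 7/2| = |375*2 - 7*107|/(107*2) = 1/214, and |x - 39/11| = |375*11 - 39*107|/(107*11) = 48/1177.
Cross-multiplying, 1*1177 = 1177 < 10272 = 48*214, so 1/214 is smaller: the convergent 7/2 is closer to x than 39/11.

7/2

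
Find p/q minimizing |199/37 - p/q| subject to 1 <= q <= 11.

Expand x = 199/37 as a continued fraction with the Euclidean algorithm:
  199 = 5*37 + 14, so a_0 = 5.
  37 = 2*14 + 9, so a_1 = 2.
  14 = 1*9 + 5, so a_2 = 1.
  9 = 1*5 + 4, so a_3 = 1.
  5 = 1*4 + 1, so a_4 = 1.
  4 = 4*1 + 0, so a_5 = 4.
so x = [5; 2, 1, 1, 1, 4].
Convergents (p_i = a_i*p_{i-1} + p_{i-2}, q_i = a_i*q_{i-1} + q_{i-2} with p_{-2}=0, p_{-1}=1, q_{-2}=1, q_{-1}=0), until the denominator exceeds 11:
  i=0: a_0=5, p_0 = 5*1 + 0 = 5, q_0 = 5*0 + 1 = 1.
  i=1: a_1=2, p_1 = 2*5 + 1 = 11, q_1 = 2*1 + 0 = 2.
  i=2: a_2=1, p_2 = 1*11 + 5 = 16, q_2 = 1*2 + 1 = 3.
  i=3: a_3=1, p_3 = 1*16 + 11 = 27, q_3 = 1*3 + 2 = 5.
  i=4: a_4=1, p_4 = 1*27 + 16 = 43, q_4 = 1*5 + 3 = 8.
  i=5: a_5=4, p_5 = 4*43 + 27 = 199, q_5 = 4*8 + 5 = 37.
q_5 = 37 > 11, so the last convergent with denominator <= 11 is p_4/q_4 = 43/8.
The closest fraction with denominator <= 11 is either p_4/q_4 or the intermediate fraction (k*p_4 + p_3)/(k*q_4 + q_3) with the largest k >= 1 whose denominator stays <= 11; these approach x as k grows, and every other convergent or intermediate fraction in range is farther away.
Largest k: floor((11 - q_3)/q_4) = floor((11 - 5)/8) = 0.
Since k = 0, no intermediate fraction beyond p_4/q_4 has denominator <= 11, so the convergent 43/8 is the closest (its error is |199*8 - 43*37|/(37*8) = 1/296).

43/8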